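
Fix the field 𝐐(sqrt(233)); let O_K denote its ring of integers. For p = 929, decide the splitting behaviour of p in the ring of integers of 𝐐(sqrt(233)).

inert

233 mod 4 = 1, hence disc K = 233 and O_K = ℤ[(1+√233)/2].
Since gcd(929, 233) = 1 the prime 929 does not ramify.
Euler's criterion: 233^464 mod 929 = 928. Thus (233|929) = -1.
d is a non-residue mod p, hence 929 remains inert in O_K.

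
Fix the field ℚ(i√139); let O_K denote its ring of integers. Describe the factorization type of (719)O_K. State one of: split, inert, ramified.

-139 mod 4 = 1, hence disc K = -139 and O_K = ℤ[(1+√-139)/2].
disc(K) = -139 is not divisible by 719; 719 is unramified.
Compute (-139/719) via Euler: 580^((719-1)/2) mod 719 = 1, so (-139/719) = 1.
d is a quadratic residue mod p, hence 719 splits in O_K.

719 splits in O_K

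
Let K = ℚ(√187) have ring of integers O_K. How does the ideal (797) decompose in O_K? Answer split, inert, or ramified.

split — (797) = 𝔭₁𝔭₂ with 𝔭₁ ≠ 𝔭₂

187 mod 4 = 3, hence disc K = 4·187 = 748 and O_K = ℤ[√187].
797 ∤ 748, so 797 is unramified.
Legendre symbol by Euler's criterion: (187/797) ≡ 187^398 ≡ 1 (mod 797), i.e. (187/797) = 1.
d is a quadratic residue mod p, hence 797 splits in O_K.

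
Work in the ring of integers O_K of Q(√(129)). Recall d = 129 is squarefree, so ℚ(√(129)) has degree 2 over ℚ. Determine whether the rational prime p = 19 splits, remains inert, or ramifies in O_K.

129 mod 4 = 1, hence disc K = 129 and O_K = ℤ[(1+√129)/2].
Since gcd(19, 129) = 1 the prime 19 does not ramify.
Euler's criterion: 129^9 mod 19 = 18. Thus (129|19) = -1.
(129/19) = -1, so 19 is inert.

inert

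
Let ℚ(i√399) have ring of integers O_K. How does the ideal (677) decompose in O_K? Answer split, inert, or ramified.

d = -399 ≡ 1 (mod 4), so O_K = ℤ[(1+√-399)/2] and disc(K) = d = -399.
677 ∤ -399, so 677 is unramified.
Euler's criterion: (-399)^338 mod 677 = 676. Thus (-399|677) = -1.
(-399/677) = -1, so 677 is inert.

677 remains inert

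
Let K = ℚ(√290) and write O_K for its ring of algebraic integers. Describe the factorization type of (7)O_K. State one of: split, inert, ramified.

p is inert

Since 290 ≢ 1 mod 4, the ring of integers is ℤ[√290] with discriminant 4·290 = 1160.
7 ∤ 1160, so 7 is unramified.
Euler's criterion: 290^3 mod 7 = 6. Thus (290|7) = -1.
Legendre symbol -1 ⇒ 7 is inert.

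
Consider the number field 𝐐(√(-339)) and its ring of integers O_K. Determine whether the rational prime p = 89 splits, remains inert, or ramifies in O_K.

d = -339 ≡ 1 (mod 4), so O_K = ℤ[(1+√-339)/2] and disc(K) = d = -339.
disc(K) = -339 is not divisible by 89; 89 is unramified.
(-339/89) = 17^44 mod 89 = 1, giving Legendre symbol 1.
d is a quadratic residue mod p, hence 89 splits in O_K.

split — (89) = 𝔭₁𝔭₂ with 𝔭₁ ≠ 𝔭₂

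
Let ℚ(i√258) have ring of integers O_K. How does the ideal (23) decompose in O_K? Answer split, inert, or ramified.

Since -258 ≢ 1 mod 4, the ring of integers is ℤ[√-258] with discriminant 4·(-258) = -1032.
23 ∤ -1032, so 23 is unramified.
(-258/23) = 18^11 mod 23 = 1, giving Legendre symbol 1.
Legendre symbol 1 ⇒ 23 is split.

23 splits in O_K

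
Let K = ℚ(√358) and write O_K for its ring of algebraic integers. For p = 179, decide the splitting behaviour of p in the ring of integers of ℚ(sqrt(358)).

Since 358 ≢ 1 mod 4, the ring of integers is ℤ[√358] with discriminant 4·358 = 1432.
179 divides disc(K) = 1432, so 179 ramifies.

ramifies in O_K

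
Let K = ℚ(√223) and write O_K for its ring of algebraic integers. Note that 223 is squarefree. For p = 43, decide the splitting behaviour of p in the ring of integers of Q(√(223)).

223 mod 4 = 3, hence disc K = 4·223 = 892 and O_K = ℤ[√223].
Since gcd(43, 892) = 1 the prime 43 does not ramify.
Euler's criterion: 223^21 mod 43 = 42. Thus (223|43) = -1.
d is a non-residue mod p, hence 43 remains inert in O_K.

43 remains inert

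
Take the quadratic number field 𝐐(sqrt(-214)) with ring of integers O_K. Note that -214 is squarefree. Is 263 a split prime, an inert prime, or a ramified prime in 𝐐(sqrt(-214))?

d = -214 ≡ 2 (mod 4), so O_K = ℤ[√-214] and disc(K) = 4d = -856.
disc(K) = -856 is not divisible by 263; 263 is unramified.
(-214/263) = 49^131 mod 263 = 1, giving Legendre symbol 1.
Legendre symbol 1 ⇒ 263 is split.

263 splits in O_K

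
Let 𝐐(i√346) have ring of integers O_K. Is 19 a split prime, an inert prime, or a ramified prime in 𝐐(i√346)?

remains prime (inert)

d = -346 ≡ 2 (mod 4), so O_K = ℤ[√-346] and disc(K) = 4d = -1384.
19 ∤ -1384, so 19 is unramified.
Compute (-346/19) via Euler: 15^((19-1)/2) mod 19 = 18, so (-346/19) = -1.
d is a non-residue mod p, hence 19 remains inert in O_K.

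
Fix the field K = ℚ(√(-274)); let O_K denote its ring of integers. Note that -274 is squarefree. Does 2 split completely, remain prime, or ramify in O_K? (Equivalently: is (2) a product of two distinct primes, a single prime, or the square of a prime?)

Since -274 ≢ 1 mod 4, the ring of integers is ℤ[√-274] with discriminant 4·(-274) = -1096.
Ramification test: 2 | -1096. The prime 2 ramifies in K.

ramifies in O_K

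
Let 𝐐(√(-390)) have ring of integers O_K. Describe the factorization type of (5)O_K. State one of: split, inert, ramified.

ramified — (5) = 𝔭²

d = -390 ≡ 2 (mod 4), so O_K = ℤ[√-390] and disc(K) = 4d = -1560.
5 divides disc(K) = -1560, so 5 ramifies.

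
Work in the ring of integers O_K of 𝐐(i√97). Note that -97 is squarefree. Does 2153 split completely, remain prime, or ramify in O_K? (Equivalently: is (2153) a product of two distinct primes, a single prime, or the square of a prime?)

2153 remains inert

-97 mod 4 = 3, hence disc K = 4·(-97) = -388 and O_K = ℤ[√-97].
disc(K) = -388 is not divisible by 2153; 2153 is unramified.
Compute (-97/2153) via Euler: 2056^((2153-1)/2) mod 2153 = 2152, so (-97/2153) = -1.
d is a non-residue mod p, hence 2153 remains inert in O_K.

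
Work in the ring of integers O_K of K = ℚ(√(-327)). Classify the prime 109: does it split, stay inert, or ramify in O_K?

ramifies in O_K

Since -327 ≡ 1 mod 4, the ring of integers is ℤ[(1+√-327)/2] with discriminant -327.
disc(K) = -327 = 109·(-3), so p = 109 is ramified.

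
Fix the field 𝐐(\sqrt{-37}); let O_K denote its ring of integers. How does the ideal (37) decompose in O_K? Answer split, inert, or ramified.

d = -37 ≡ 3 (mod 4), so O_K = ℤ[√-37] and disc(K) = 4d = -148.
disc(K) = -148 = 37·(-4), so p = 37 is ramified.

p ramifies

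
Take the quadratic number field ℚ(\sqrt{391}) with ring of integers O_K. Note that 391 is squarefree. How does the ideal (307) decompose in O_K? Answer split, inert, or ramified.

Since 391 ≢ 1 mod 4, the ring of integers is ℤ[√391] with discriminant 4·391 = 1564.
Since gcd(307, 1564) = 1 the prime 307 does not ramify.
(391/307) = 84^153 mod 307 = 306, giving Legendre symbol -1.
d is a non-residue mod p, hence 307 remains inert in O_K.

inert — (307) stays prime in O_K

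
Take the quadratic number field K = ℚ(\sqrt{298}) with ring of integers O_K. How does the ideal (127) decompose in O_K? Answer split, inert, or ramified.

Since 298 ≢ 1 mod 4, the ring of integers is ℤ[√298] with discriminant 4·298 = 1192.
Since gcd(127, 1192) = 1 the prime 127 does not ramify.
Legendre symbol by Euler's criterion: (298/127) ≡ 298^63 ≡ 1 (mod 127), i.e. (298/127) = 1.
(298/127) = 1, so 127 splits.

splits completely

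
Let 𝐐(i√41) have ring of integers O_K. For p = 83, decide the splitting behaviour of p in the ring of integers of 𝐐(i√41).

83 remains inert

d = -41 ≡ 3 (mod 4), so O_K = ℤ[√-41] and disc(K) = 4d = -164.
Since gcd(83, -164) = 1 the prime 83 does not ramify.
Euler's criterion: (-41)^41 mod 83 = 82. Thus (-41|83) = -1.
(-41/83) = -1, so 83 is inert.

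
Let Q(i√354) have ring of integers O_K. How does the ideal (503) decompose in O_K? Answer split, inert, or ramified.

Since -354 ≢ 1 mod 4, the ring of integers is ℤ[√-354] with discriminant 4·(-354) = -1416.
disc(K) = -1416 is not divisible by 503; 503 is unramified.
Compute (-354/503) via Euler: 149^((503-1)/2) mod 503 = 502, so (-354/503) = -1.
(-354/503) = -1, so 503 is inert.

inert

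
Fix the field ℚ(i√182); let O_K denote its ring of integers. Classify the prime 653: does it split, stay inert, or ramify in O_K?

-182 mod 4 = 2, hence disc K = 4·(-182) = -728 and O_K = ℤ[√-182].
653 ∤ -728, so 653 is unramified.
Compute (-182/653) via Euler: 471^((653-1)/2) mod 653 = 652, so (-182/653) = -1.
(-182/653) = -1, so 653 is inert.

remains prime (inert)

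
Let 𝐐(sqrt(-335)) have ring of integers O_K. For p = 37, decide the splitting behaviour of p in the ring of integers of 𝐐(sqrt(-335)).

p is inert

-335 mod 4 = 1, hence disc K = -335 and O_K = ℤ[(1+√-335)/2].
Since gcd(37, -335) = 1 the prime 37 does not ramify.
Compute (-335/37) via Euler: 35^((37-1)/2) mod 37 = 36, so (-335/37) = -1.
d is a non-residue mod p, hence 37 remains inert in O_K.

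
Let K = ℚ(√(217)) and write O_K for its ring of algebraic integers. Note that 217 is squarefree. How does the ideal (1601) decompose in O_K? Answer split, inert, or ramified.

d = 217 ≡ 1 (mod 4), so O_K = ℤ[(1+√217)/2] and disc(K) = d = 217.
disc(K) = 217 is not divisible by 1601; 1601 is unramified.
Euler's criterion: 217^800 mod 1601 = 1600. Thus (217|1601) = -1.
Legendre symbol -1 ⇒ 1601 is inert.

inert — (1601) stays prime in O_K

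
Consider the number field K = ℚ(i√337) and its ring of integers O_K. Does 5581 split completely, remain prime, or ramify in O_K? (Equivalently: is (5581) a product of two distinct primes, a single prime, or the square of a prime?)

d = -337 ≡ 3 (mod 4), so O_K = ℤ[√-337] and disc(K) = 4d = -1348.
Since gcd(5581, -1348) = 1 the prime 5581 does not ramify.
Euler's criterion: (-337)^2790 mod 5581 = 1. Thus (-337|5581) = 1.
d is a quadratic residue mod p, hence 5581 splits in O_K.

split — (5581) = 𝔭₁𝔭₂ with 𝔭₁ ≠ 𝔭₂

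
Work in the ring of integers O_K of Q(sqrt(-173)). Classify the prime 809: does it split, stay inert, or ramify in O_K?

split — (809) = 𝔭₁𝔭₂ with 𝔭₁ ≠ 𝔭₂

-173 mod 4 = 3, hence disc K = 4·(-173) = -692 and O_K = ℤ[√-173].
809 ∤ -692, so 809 is unramified.
(-173/809) = 636^404 mod 809 = 1, giving Legendre symbol 1.
Legendre symbol 1 ⇒ 809 is split.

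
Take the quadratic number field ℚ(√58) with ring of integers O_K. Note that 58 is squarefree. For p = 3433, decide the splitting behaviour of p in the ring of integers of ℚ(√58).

58 mod 4 = 2, hence disc K = 4·58 = 232 and O_K = ℤ[√58].
disc(K) = 232 is not divisible by 3433; 3433 is unramified.
(58/3433) = 58^1716 mod 3433 = 3432, giving Legendre symbol -1.
(58/3433) = -1, so 3433 is inert.

inert — (3433) stays prime in O_K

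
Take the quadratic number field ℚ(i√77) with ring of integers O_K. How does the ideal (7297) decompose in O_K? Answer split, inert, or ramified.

remains prime (inert)

-77 mod 4 = 3, hence disc K = 4·(-77) = -308 and O_K = ℤ[√-77].
7297 ∤ -308, so 7297 is unramified.
Compute (-77/7297) via Euler: 7220^((7297-1)/2) mod 7297 = 7296, so (-77/7297) = -1.
(-77/7297) = -1, so 7297 is inert.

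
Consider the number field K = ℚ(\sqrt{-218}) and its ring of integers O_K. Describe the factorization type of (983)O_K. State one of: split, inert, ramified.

-218 mod 4 = 2, hence disc K = 4·(-218) = -872 and O_K = ℤ[√-218].
983 ∤ -872, so 983 is unramified.
Compute (-218/983) via Euler: 765^((983-1)/2) mod 983 = 1, so (-218/983) = 1.
d is a quadratic residue mod p, hence 983 splits in O_K.

p splits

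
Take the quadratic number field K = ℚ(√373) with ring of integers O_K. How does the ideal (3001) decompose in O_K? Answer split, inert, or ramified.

splits completely

d = 373 ≡ 1 (mod 4), so O_K = ℤ[(1+√373)/2] and disc(K) = d = 373.
Since gcd(3001, 373) = 1 the prime 3001 does not ramify.
(373/3001) = 373^1500 mod 3001 = 1, giving Legendre symbol 1.
d is a quadratic residue mod p, hence 3001 splits in O_K.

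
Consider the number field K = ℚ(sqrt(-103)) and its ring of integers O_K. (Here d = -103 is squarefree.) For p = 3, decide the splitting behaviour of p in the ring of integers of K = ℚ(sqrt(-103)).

p is inert

d = -103 ≡ 1 (mod 4), so O_K = ℤ[(1+√-103)/2] and disc(K) = d = -103.
3 ∤ -103, so 3 is unramified.
Compute (-103/3) via Euler: 2^((3-1)/2) mod 3 = 2, so (-103/3) = -1.
(-103/3) = -1, so 3 is inert.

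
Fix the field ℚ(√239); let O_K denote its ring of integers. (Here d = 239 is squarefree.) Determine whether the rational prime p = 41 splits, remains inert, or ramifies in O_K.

inert

Since 239 ≢ 1 mod 4, the ring of integers is ℤ[√239] with discriminant 4·239 = 956.
41 ∤ 956, so 41 is unramified.
Compute (239/41) via Euler: 34^((41-1)/2) mod 41 = 40, so (239/41) = -1.
(239/41) = -1, so 41 is inert.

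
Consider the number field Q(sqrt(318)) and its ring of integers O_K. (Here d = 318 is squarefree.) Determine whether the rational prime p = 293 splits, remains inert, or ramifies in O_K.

d = 318 ≡ 2 (mod 4), so O_K = ℤ[√318] and disc(K) = 4d = 1272.
disc(K) = 1272 is not divisible by 293; 293 is unramified.
Euler's criterion: 318^146 mod 293 = 1. Thus (318|293) = 1.
(318/293) = 1, so 293 splits.

splits completely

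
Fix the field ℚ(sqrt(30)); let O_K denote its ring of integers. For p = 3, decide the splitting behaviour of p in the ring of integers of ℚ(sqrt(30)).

Since 30 ≢ 1 mod 4, the ring of integers is ℤ[√30] with discriminant 4·30 = 120.
3 divides disc(K) = 120, so 3 ramifies.

3 is ramified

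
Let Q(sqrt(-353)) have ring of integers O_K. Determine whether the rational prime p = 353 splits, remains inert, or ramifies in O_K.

ramified — (353) = 𝔭²

d = -353 ≡ 3 (mod 4), so O_K = ℤ[√-353] and disc(K) = 4d = -1412.
Ramification test: 353 | -1412. The prime 353 ramifies in K.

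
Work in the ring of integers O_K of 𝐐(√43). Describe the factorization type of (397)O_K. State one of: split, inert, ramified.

Since 43 ≢ 1 mod 4, the ring of integers is ℤ[√43] with discriminant 4·43 = 172.
disc(K) = 172 is not divisible by 397; 397 is unramified.
Compute (43/397) via Euler: 43^((397-1)/2) mod 397 = 1, so (43/397) = 1.
(43/397) = 1, so 397 splits.

p splits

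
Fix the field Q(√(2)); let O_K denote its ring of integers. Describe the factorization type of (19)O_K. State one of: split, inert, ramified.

2 mod 4 = 2, hence disc K = 4·2 = 8 and O_K = ℤ[√2].
19 ∤ 8, so 19 is unramified.
Euler's criterion: 2^9 mod 19 = 18. Thus (2|19) = -1.
Legendre symbol -1 ⇒ 19 is inert.

19 remains inert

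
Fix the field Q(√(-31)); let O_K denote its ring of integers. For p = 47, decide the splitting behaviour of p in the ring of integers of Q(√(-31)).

Since -31 ≡ 1 mod 4, the ring of integers is ℤ[(1+√-31)/2] with discriminant -31.
Since gcd(47, -31) = 1 the prime 47 does not ramify.
Legendre symbol by Euler's criterion: (-31/47) ≡ (-31)^23 ≡ 1 (mod 47), i.e. (-31/47) = 1.
d is a quadratic residue mod p, hence 47 splits in O_K.

47 splits in O_K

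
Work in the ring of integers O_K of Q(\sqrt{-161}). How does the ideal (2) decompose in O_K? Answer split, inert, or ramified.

-161 mod 4 = 3, hence disc K = 4·(-161) = -644 and O_K = ℤ[√-161].
Ramification test: 2 | -644. The prime 2 ramifies in K.

ramifies in O_K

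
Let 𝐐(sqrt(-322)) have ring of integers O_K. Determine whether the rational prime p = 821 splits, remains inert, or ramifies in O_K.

-322 mod 4 = 2, hence disc K = 4·(-322) = -1288 and O_K = ℤ[√-322].
Since gcd(821, -1288) = 1 the prime 821 does not ramify.
Compute (-322/821) via Euler: 499^((821-1)/2) mod 821 = 820, so (-322/821) = -1.
d is a non-residue mod p, hence 821 remains inert in O_K.

inert — (821) stays prime in O_K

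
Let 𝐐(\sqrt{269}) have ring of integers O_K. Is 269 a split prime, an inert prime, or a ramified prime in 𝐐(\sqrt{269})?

269 is ramified

269 mod 4 = 1, hence disc K = 269 and O_K = ℤ[(1+√269)/2].
disc(K) = 269 = 269·1, so p = 269 is ramified.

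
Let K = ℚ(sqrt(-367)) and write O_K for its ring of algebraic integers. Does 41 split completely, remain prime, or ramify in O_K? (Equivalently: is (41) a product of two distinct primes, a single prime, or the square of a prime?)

41 splits in O_K

d = -367 ≡ 1 (mod 4), so O_K = ℤ[(1+√-367)/2] and disc(K) = d = -367.
41 ∤ -367, so 41 is unramified.
Legendre symbol by Euler's criterion: (-367/41) ≡ (-367)^20 ≡ 1 (mod 41), i.e. (-367/41) = 1.
(-367/41) = 1, so 41 splits.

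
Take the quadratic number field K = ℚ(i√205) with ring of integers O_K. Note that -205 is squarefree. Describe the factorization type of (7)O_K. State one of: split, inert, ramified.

inert

Since -205 ≢ 1 mod 4, the ring of integers is ℤ[√-205] with discriminant 4·(-205) = -820.
7 ∤ -820, so 7 is unramified.
Euler's criterion: (-205)^3 mod 7 = 6. Thus (-205|7) = -1.
d is a non-residue mod p, hence 7 remains inert in O_K.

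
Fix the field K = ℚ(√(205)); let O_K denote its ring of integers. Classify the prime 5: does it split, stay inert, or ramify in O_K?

Since 205 ≡ 1 mod 4, the ring of integers is ℤ[(1+√205)/2] with discriminant 205.
disc(K) = 205 = 5·41, so p = 5 is ramified.

ramified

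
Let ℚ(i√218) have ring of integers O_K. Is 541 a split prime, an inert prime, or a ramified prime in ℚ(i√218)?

Since -218 ≢ 1 mod 4, the ring of integers is ℤ[√-218] with discriminant 4·(-218) = -872.
541 ∤ -872, so 541 is unramified.
Compute (-218/541) via Euler: 323^((541-1)/2) mod 541 = 540, so (-218/541) = -1.
d is a non-residue mod p, hence 541 remains inert in O_K.

remains prime (inert)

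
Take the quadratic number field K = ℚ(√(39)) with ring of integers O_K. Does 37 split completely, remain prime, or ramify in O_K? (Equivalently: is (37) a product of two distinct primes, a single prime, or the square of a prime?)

remains prime (inert)

Since 39 ≢ 1 mod 4, the ring of integers is ℤ[√39] with discriminant 4·39 = 156.
37 ∤ 156, so 37 is unramified.
Compute (39/37) via Euler: 2^((37-1)/2) mod 37 = 36, so (39/37) = -1.
d is a non-residue mod p, hence 37 remains inert in O_K.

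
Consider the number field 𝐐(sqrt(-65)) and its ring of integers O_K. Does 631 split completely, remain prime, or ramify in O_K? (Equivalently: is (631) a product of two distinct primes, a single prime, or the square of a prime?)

split

d = -65 ≡ 3 (mod 4), so O_K = ℤ[√-65] and disc(K) = 4d = -260.
631 ∤ -260, so 631 is unramified.
(-65/631) = 566^315 mod 631 = 1, giving Legendre symbol 1.
d is a quadratic residue mod p, hence 631 splits in O_K.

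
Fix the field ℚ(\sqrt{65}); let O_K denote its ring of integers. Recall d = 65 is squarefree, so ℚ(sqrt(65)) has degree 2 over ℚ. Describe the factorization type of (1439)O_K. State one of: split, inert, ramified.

1439 splits in O_K

Since 65 ≡ 1 mod 4, the ring of integers is ℤ[(1+√65)/2] with discriminant 65.
disc(K) = 65 is not divisible by 1439; 1439 is unramified.
(65/1439) = 65^719 mod 1439 = 1, giving Legendre symbol 1.
Legendre symbol 1 ⇒ 1439 is split.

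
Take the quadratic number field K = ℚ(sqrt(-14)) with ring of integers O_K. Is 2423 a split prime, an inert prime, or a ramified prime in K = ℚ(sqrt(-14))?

Since -14 ≢ 1 mod 4, the ring of integers is ℤ[√-14] with discriminant 4·(-14) = -56.
disc(K) = -56 is not divisible by 2423; 2423 is unramified.
(-14/2423) = 2409^1211 mod 2423 = 1, giving Legendre symbol 1.
(-14/2423) = 1, so 2423 splits.

2423 splits in O_K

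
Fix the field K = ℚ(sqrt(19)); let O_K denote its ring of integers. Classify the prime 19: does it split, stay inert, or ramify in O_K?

ramified

d = 19 ≡ 3 (mod 4), so O_K = ℤ[√19] and disc(K) = 4d = 76.
Ramification test: 19 | 76. The prime 19 ramifies in K.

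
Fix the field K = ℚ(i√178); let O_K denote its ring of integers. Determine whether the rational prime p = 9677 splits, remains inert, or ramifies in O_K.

d = -178 ≡ 2 (mod 4), so O_K = ℤ[√-178] and disc(K) = 4d = -712.
9677 ∤ -712, so 9677 is unramified.
Euler's criterion: (-178)^4838 mod 9677 = 1. Thus (-178|9677) = 1.
d is a quadratic residue mod p, hence 9677 splits in O_K.

9677 splits in O_K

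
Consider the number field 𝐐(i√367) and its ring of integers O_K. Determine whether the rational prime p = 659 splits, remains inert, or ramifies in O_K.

659 splits in O_K

d = -367 ≡ 1 (mod 4), so O_K = ℤ[(1+√-367)/2] and disc(K) = d = -367.
disc(K) = -367 is not divisible by 659; 659 is unramified.
Compute (-367/659) via Euler: 292^((659-1)/2) mod 659 = 1, so (-367/659) = 1.
(-367/659) = 1, so 659 splits.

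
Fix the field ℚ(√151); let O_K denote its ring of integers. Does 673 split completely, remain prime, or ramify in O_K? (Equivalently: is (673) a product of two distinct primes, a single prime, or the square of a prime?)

splits completely

151 mod 4 = 3, hence disc K = 4·151 = 604 and O_K = ℤ[√151].
Since gcd(673, 604) = 1 the prime 673 does not ramify.
Legendre symbol by Euler's criterion: (151/673) ≡ 151^336 ≡ 1 (mod 673), i.e. (151/673) = 1.
(151/673) = 1, so 673 splits.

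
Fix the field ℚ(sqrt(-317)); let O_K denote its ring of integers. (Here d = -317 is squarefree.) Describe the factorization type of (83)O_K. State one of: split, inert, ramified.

-317 mod 4 = 3, hence disc K = 4·(-317) = -1268 and O_K = ℤ[√-317].
Since gcd(83, -1268) = 1 the prime 83 does not ramify.
Euler's criterion: (-317)^41 mod 83 = 82. Thus (-317|83) = -1.
Legendre symbol -1 ⇒ 83 is inert.

p is inert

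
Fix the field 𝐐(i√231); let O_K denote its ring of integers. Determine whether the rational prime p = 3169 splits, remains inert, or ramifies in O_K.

remains prime (inert)

d = -231 ≡ 1 (mod 4), so O_K = ℤ[(1+√-231)/2] and disc(K) = d = -231.
disc(K) = -231 is not divisible by 3169; 3169 is unramified.
(-231/3169) = 2938^1584 mod 3169 = 3168, giving Legendre symbol -1.
Legendre symbol -1 ⇒ 3169 is inert.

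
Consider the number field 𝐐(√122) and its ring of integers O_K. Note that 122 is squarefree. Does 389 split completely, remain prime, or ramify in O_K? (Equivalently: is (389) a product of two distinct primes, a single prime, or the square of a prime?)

d = 122 ≡ 2 (mod 4), so O_K = ℤ[√122] and disc(K) = 4d = 488.
389 ∤ 488, so 389 is unramified.
Legendre symbol by Euler's criterion: (122/389) ≡ 122^194 ≡ 1 (mod 389), i.e. (122/389) = 1.
(122/389) = 1, so 389 splits.

split — (389) = 𝔭₁𝔭₂ with 𝔭₁ ≠ 𝔭₂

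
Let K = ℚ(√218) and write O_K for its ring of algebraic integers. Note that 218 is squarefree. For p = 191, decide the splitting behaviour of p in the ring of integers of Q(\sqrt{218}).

splits completely

d = 218 ≡ 2 (mod 4), so O_K = ℤ[√218] and disc(K) = 4d = 872.
disc(K) = 872 is not divisible by 191; 191 is unramified.
Euler's criterion: 218^95 mod 191 = 1. Thus (218|191) = 1.
(218/191) = 1, so 191 splits.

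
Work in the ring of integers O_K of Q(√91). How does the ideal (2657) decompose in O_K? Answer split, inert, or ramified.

p is inert

Since 91 ≢ 1 mod 4, the ring of integers is ℤ[√91] with discriminant 4·91 = 364.
disc(K) = 364 is not divisible by 2657; 2657 is unramified.
Compute (91/2657) via Euler: 91^((2657-1)/2) mod 2657 = 2656, so (91/2657) = -1.
d is a non-residue mod p, hence 2657 remains inert in O_K.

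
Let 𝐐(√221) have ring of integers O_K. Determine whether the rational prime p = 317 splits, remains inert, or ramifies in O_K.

p splits

d = 221 ≡ 1 (mod 4), so O_K = ℤ[(1+√221)/2] and disc(K) = d = 221.
Since gcd(317, 221) = 1 the prime 317 does not ramify.
Legendre symbol by Euler's criterion: (221/317) ≡ 221^158 ≡ 1 (mod 317), i.e. (221/317) = 1.
d is a quadratic residue mod p, hence 317 splits in O_K.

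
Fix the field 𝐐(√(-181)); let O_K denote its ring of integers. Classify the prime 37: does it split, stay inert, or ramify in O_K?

Since -181 ≢ 1 mod 4, the ring of integers is ℤ[√-181] with discriminant 4·(-181) = -724.
37 ∤ -724, so 37 is unramified.
Compute (-181/37) via Euler: 4^((37-1)/2) mod 37 = 1, so (-181/37) = 1.
(-181/37) = 1, so 37 splits.

split — (37) = 𝔭₁𝔭₂ with 𝔭₁ ≠ 𝔭₂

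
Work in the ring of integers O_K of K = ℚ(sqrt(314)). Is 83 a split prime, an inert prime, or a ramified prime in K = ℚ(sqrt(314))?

Since 314 ≢ 1 mod 4, the ring of integers is ℤ[√314] with discriminant 4·314 = 1256.
Since gcd(83, 1256) = 1 the prime 83 does not ramify.
Euler's criterion: 314^41 mod 83 = 1. Thus (314|83) = 1.
(314/83) = 1, so 83 splits.

83 splits in O_K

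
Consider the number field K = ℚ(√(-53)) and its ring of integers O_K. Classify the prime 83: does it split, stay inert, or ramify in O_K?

p splits

-53 mod 4 = 3, hence disc K = 4·(-53) = -212 and O_K = ℤ[√-53].
Since gcd(83, -212) = 1 the prime 83 does not ramify.
(-53/83) = 30^41 mod 83 = 1, giving Legendre symbol 1.
d is a quadratic residue mod p, hence 83 splits in O_K.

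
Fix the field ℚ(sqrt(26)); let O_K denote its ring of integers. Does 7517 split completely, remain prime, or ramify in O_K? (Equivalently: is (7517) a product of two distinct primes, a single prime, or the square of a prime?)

p is inert

26 mod 4 = 2, hence disc K = 4·26 = 104 and O_K = ℤ[√26].
disc(K) = 104 is not divisible by 7517; 7517 is unramified.
Euler's criterion: 26^3758 mod 7517 = 7516. Thus (26|7517) = -1.
d is a non-residue mod p, hence 7517 remains inert in O_K.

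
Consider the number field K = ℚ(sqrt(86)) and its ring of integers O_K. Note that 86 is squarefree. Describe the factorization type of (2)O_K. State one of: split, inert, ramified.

ramified — (2) = 𝔭²

86 mod 4 = 2, hence disc K = 4·86 = 344 and O_K = ℤ[√86].
disc(K) = 344 = 2·172, so p = 2 is ramified.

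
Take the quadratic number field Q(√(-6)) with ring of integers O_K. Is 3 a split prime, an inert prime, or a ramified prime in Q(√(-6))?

ramifies in O_K

-6 mod 4 = 2, hence disc K = 4·(-6) = -24 and O_K = ℤ[√-6].
3 divides disc(K) = -24, so 3 ramifies.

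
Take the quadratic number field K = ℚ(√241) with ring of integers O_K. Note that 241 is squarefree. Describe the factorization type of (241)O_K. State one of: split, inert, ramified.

ramified

d = 241 ≡ 1 (mod 4), so O_K = ℤ[(1+√241)/2] and disc(K) = d = 241.
241 divides disc(K) = 241, so 241 ramifies.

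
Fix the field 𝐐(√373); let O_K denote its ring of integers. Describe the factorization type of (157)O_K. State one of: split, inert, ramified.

d = 373 ≡ 1 (mod 4), so O_K = ℤ[(1+√373)/2] and disc(K) = d = 373.
disc(K) = 373 is not divisible by 157; 157 is unramified.
(373/157) = 59^78 mod 157 = 156, giving Legendre symbol -1.
(373/157) = -1, so 157 is inert.

remains prime (inert)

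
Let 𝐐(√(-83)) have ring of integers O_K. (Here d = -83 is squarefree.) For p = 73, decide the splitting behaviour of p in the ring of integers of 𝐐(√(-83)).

-83 mod 4 = 1, hence disc K = -83 and O_K = ℤ[(1+√-83)/2].
disc(K) = -83 is not divisible by 73; 73 is unramified.
Compute (-83/73) via Euler: 63^((73-1)/2) mod 73 = 72, so (-83/73) = -1.
d is a non-residue mod p, hence 73 remains inert in O_K.

inert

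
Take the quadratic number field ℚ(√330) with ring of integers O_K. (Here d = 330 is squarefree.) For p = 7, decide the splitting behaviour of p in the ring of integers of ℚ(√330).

d = 330 ≡ 2 (mod 4), so O_K = ℤ[√330] and disc(K) = 4d = 1320.
7 ∤ 1320, so 7 is unramified.
(330/7) = 1^3 mod 7 = 1, giving Legendre symbol 1.
d is a quadratic residue mod p, hence 7 splits in O_K.

7 splits in O_K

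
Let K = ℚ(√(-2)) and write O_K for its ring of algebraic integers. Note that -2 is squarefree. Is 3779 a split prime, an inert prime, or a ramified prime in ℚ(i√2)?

-2 mod 4 = 2, hence disc K = 4·(-2) = -8 and O_K = ℤ[√-2].
disc(K) = -8 is not divisible by 3779; 3779 is unramified.
Compute (-2/3779) via Euler: 3777^((3779-1)/2) mod 3779 = 1, so (-2/3779) = 1.
d is a quadratic residue mod p, hence 3779 splits in O_K.

3779 splits in O_K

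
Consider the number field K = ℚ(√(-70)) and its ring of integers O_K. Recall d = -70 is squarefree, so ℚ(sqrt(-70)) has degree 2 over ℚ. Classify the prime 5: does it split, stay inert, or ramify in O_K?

5 is ramified

-70 mod 4 = 2, hence disc K = 4·(-70) = -280 and O_K = ℤ[√-70].
disc(K) = -280 = 5·(-56), so p = 5 is ramified.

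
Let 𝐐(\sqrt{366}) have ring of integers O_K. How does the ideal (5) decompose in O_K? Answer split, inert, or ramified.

split

Since 366 ≢ 1 mod 4, the ring of integers is ℤ[√366] with discriminant 4·366 = 1464.
5 ∤ 1464, so 5 is unramified.
(366/5) = 1^2 mod 5 = 1, giving Legendre symbol 1.
d is a quadratic residue mod p, hence 5 splits in O_K.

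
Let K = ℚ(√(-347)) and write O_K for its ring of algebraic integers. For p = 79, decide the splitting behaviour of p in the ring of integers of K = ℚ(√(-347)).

inert

d = -347 ≡ 1 (mod 4), so O_K = ℤ[(1+√-347)/2] and disc(K) = d = -347.
79 ∤ -347, so 79 is unramified.
Compute (-347/79) via Euler: 48^((79-1)/2) mod 79 = 78, so (-347/79) = -1.
d is a non-residue mod p, hence 79 remains inert in O_K.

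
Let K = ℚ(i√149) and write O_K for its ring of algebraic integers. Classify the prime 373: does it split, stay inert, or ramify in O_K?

d = -149 ≡ 3 (mod 4), so O_K = ℤ[√-149] and disc(K) = 4d = -596.
disc(K) = -596 is not divisible by 373; 373 is unramified.
Euler's criterion: (-149)^186 mod 373 = 372. Thus (-149|373) = -1.
Legendre symbol -1 ⇒ 373 is inert.

373 remains inert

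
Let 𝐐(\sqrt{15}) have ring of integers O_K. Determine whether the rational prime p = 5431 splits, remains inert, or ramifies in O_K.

15 mod 4 = 3, hence disc K = 4·15 = 60 and O_K = ℤ[√15].
5431 ∤ 60, so 5431 is unramified.
(15/5431) = 15^2715 mod 5431 = 5430, giving Legendre symbol -1.
d is a non-residue mod p, hence 5431 remains inert in O_K.

remains prime (inert)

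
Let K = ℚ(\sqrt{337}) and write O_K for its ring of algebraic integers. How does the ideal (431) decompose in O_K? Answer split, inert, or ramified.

splits completely

337 mod 4 = 1, hence disc K = 337 and O_K = ℤ[(1+√337)/2].
431 ∤ 337, so 431 is unramified.
(337/431) = 337^215 mod 431 = 1, giving Legendre symbol 1.
d is a quadratic residue mod p, hence 431 splits in O_K.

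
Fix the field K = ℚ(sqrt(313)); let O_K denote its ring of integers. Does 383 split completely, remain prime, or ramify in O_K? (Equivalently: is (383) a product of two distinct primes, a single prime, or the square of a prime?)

d = 313 ≡ 1 (mod 4), so O_K = ℤ[(1+√313)/2] and disc(K) = d = 313.
Since gcd(383, 313) = 1 the prime 383 does not ramify.
(313/383) = 313^191 mod 383 = 1, giving Legendre symbol 1.
d is a quadratic residue mod p, hence 383 splits in O_K.

split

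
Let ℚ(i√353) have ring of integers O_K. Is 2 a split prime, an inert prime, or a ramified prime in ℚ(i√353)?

ramified — (2) = 𝔭²

Since -353 ≢ 1 mod 4, the ring of integers is ℤ[√-353] with discriminant 4·(-353) = -1412.
Ramification test: 2 | -1412. The prime 2 ramifies in K.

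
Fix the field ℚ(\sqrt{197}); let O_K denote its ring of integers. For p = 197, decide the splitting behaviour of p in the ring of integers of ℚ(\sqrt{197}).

d = 197 ≡ 1 (mod 4), so O_K = ℤ[(1+√197)/2] and disc(K) = d = 197.
Ramification test: 197 | 197. The prime 197 ramifies in K.

p ramifies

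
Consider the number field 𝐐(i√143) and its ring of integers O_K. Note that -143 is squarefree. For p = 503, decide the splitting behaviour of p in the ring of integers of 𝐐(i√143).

remains prime (inert)

-143 mod 4 = 1, hence disc K = -143 and O_K = ℤ[(1+√-143)/2].
Since gcd(503, -143) = 1 the prime 503 does not ramify.
(-143/503) = 360^251 mod 503 = 502, giving Legendre symbol -1.
Legendre symbol -1 ⇒ 503 is inert.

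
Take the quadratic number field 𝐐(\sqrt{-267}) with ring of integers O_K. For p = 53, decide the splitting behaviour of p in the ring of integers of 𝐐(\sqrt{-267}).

remains prime (inert)

Since -267 ≡ 1 mod 4, the ring of integers is ℤ[(1+√-267)/2] with discriminant -267.
Since gcd(53, -267) = 1 the prime 53 does not ramify.
(-267/53) = 51^26 mod 53 = 52, giving Legendre symbol -1.
Legendre symbol -1 ⇒ 53 is inert.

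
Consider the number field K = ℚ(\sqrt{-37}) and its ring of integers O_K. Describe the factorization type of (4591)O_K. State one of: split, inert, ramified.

p is inert

-37 mod 4 = 3, hence disc K = 4·(-37) = -148 and O_K = ℤ[√-37].
Since gcd(4591, -148) = 1 the prime 4591 does not ramify.
(-37/4591) = 4554^2295 mod 4591 = 4590, giving Legendre symbol -1.
(-37/4591) = -1, so 4591 is inert.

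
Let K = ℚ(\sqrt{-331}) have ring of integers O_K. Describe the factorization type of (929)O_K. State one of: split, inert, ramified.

inert

d = -331 ≡ 1 (mod 4), so O_K = ℤ[(1+√-331)/2] and disc(K) = d = -331.
929 ∤ -331, so 929 is unramified.
Legendre symbol by Euler's criterion: (-331/929) ≡ (-331)^464 ≡ 928 (mod 929), i.e. (-331/929) = -1.
d is a non-residue mod p, hence 929 remains inert in O_K.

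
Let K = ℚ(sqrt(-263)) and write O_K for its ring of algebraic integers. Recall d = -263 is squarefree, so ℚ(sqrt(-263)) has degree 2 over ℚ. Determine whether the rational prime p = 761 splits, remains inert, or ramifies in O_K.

Since -263 ≡ 1 mod 4, the ring of integers is ℤ[(1+√-263)/2] with discriminant -263.
Since gcd(761, -263) = 1 the prime 761 does not ramify.
Euler's criterion: (-263)^380 mod 761 = 1. Thus (-263|761) = 1.
(-263/761) = 1, so 761 splits.

761 splits in O_K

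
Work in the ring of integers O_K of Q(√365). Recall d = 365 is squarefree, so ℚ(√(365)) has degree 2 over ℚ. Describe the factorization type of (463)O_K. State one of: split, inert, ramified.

inert — (463) stays prime in O_K

Since 365 ≡ 1 mod 4, the ring of integers is ℤ[(1+√365)/2] with discriminant 365.
463 ∤ 365, so 463 is unramified.
Legendre symbol by Euler's criterion: (365/463) ≡ 365^231 ≡ 462 (mod 463), i.e. (365/463) = -1.
Legendre symbol -1 ⇒ 463 is inert.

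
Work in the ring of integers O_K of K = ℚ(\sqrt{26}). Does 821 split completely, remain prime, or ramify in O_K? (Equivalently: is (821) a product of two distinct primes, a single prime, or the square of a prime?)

split

Since 26 ≢ 1 mod 4, the ring of integers is ℤ[√26] with discriminant 4·26 = 104.
Since gcd(821, 104) = 1 the prime 821 does not ramify.
(26/821) = 26^410 mod 821 = 1, giving Legendre symbol 1.
d is a quadratic residue mod p, hence 821 splits in O_K.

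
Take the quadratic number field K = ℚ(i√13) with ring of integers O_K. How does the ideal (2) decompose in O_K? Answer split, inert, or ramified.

Since -13 ≢ 1 mod 4, the ring of integers is ℤ[√-13] with discriminant 4·(-13) = -52.
Ramification test: 2 | -52. The prime 2 ramifies in K.

ramified — (2) = 𝔭²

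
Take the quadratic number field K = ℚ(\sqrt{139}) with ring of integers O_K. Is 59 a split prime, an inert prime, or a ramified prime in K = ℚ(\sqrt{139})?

d = 139 ≡ 3 (mod 4), so O_K = ℤ[√139] and disc(K) = 4d = 556.
59 ∤ 556, so 59 is unramified.
Compute (139/59) via Euler: 21^((59-1)/2) mod 59 = 1, so (139/59) = 1.
(139/59) = 1, so 59 splits.

split — (59) = 𝔭₁𝔭₂ with 𝔭₁ ≠ 𝔭₂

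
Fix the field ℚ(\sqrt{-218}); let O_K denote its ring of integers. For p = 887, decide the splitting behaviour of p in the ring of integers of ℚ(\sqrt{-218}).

inert

-218 mod 4 = 2, hence disc K = 4·(-218) = -872 and O_K = ℤ[√-218].
disc(K) = -872 is not divisible by 887; 887 is unramified.
Legendre symbol by Euler's criterion: (-218/887) ≡ (-218)^443 ≡ 886 (mod 887), i.e. (-218/887) = -1.
d is a non-residue mod p, hence 887 remains inert in O_K.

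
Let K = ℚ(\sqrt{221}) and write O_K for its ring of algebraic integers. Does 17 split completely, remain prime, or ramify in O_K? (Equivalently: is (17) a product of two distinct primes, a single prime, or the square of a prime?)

p ramifies

d = 221 ≡ 1 (mod 4), so O_K = ℤ[(1+√221)/2] and disc(K) = d = 221.
Ramification test: 17 | 221. The prime 17 ramifies in K.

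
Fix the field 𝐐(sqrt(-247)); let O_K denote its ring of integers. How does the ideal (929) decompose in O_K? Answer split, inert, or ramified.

inert — (929) stays prime in O_K

d = -247 ≡ 1 (mod 4), so O_K = ℤ[(1+√-247)/2] and disc(K) = d = -247.
Since gcd(929, -247) = 1 the prime 929 does not ramify.
Compute (-247/929) via Euler: 682^((929-1)/2) mod 929 = 928, so (-247/929) = -1.
Legendre symbol -1 ⇒ 929 is inert.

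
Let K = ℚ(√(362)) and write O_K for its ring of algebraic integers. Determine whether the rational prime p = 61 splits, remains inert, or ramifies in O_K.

Since 362 ≢ 1 mod 4, the ring of integers is ℤ[√362] with discriminant 4·362 = 1448.
Since gcd(61, 1448) = 1 the prime 61 does not ramify.
Euler's criterion: 362^30 mod 61 = 1. Thus (362|61) = 1.
Legendre symbol 1 ⇒ 61 is split.

splits completely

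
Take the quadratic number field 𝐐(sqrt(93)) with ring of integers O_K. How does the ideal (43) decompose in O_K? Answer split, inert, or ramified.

93 mod 4 = 1, hence disc K = 93 and O_K = ℤ[(1+√93)/2].
43 ∤ 93, so 43 is unramified.
Euler's criterion: 93^21 mod 43 = 42. Thus (93|43) = -1.
d is a non-residue mod p, hence 43 remains inert in O_K.

p is inert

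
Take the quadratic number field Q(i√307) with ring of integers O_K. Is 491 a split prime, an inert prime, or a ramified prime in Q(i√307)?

d = -307 ≡ 1 (mod 4), so O_K = ℤ[(1+√-307)/2] and disc(K) = d = -307.
491 ∤ -307, so 491 is unramified.
(-307/491) = 184^245 mod 491 = 1, giving Legendre symbol 1.
Legendre symbol 1 ⇒ 491 is split.

splits completely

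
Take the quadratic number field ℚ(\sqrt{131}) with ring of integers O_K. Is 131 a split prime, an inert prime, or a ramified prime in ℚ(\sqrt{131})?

Since 131 ≢ 1 mod 4, the ring of integers is ℤ[√131] with discriminant 4·131 = 524.
disc(K) = 524 = 131·4, so p = 131 is ramified.

131 is ramified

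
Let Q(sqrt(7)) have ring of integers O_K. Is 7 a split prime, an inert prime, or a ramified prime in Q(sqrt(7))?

ramified — (7) = 𝔭²

d = 7 ≡ 3 (mod 4), so O_K = ℤ[√7] and disc(K) = 4d = 28.
Ramification test: 7 | 28. The prime 7 ramifies in K.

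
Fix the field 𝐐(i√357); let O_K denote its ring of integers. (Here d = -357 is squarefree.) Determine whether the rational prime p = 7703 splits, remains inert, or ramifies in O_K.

inert

Since -357 ≢ 1 mod 4, the ring of integers is ℤ[√-357] with discriminant 4·(-357) = -1428.
disc(K) = -1428 is not divisible by 7703; 7703 is unramified.
(-357/7703) = 7346^3851 mod 7703 = 7702, giving Legendre symbol -1.
Legendre symbol -1 ⇒ 7703 is inert.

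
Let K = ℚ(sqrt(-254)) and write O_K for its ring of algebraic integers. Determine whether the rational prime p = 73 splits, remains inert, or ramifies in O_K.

splits completely

Since -254 ≢ 1 mod 4, the ring of integers is ℤ[√-254] with discriminant 4·(-254) = -1016.
Since gcd(73, -1016) = 1 the prime 73 does not ramify.
(-254/73) = 38^36 mod 73 = 1, giving Legendre symbol 1.
(-254/73) = 1, so 73 splits.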